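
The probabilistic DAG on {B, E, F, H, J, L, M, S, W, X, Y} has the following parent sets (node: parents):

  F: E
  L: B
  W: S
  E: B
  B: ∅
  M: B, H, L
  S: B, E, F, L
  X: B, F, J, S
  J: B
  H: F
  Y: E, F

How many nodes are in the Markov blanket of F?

Recall MB(v) = parents ∪ children ∪ spouses, where spouses are the other parents of v's children.
Children of F: H, S, X, Y.
Parents of F: E.
Other parents of F's children:
  H: no additional parents.
  S's other parents are B, E, L.
  X also has parents B, J, S.
  Y's other parent is E.
MB(F) = {B, E, H, J, L, S, X, Y}, which has 8 nodes.

8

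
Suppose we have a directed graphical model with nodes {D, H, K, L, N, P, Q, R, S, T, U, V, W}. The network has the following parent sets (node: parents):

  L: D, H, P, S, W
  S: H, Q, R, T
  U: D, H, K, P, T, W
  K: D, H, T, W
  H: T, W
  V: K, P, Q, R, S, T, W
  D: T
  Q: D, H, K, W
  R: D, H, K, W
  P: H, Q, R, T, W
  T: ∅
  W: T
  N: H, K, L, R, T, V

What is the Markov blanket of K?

{D, H, L, N, P, Q, R, S, T, U, V, W}

By definition, MB(K) is built from K's parents, K's children, and the co-parents of K.
K's parents: D, H, T, W.
K has children N, Q, R, U, V.
For each child, the remaining parents (spouses of K):
  Q: D, H, W
  R: D, H, W
  V: P, Q, R, S, T, W
  U: D, H, P, T, W
  N: H, L, R, T, V
Union: {D, H, T, W} ∪ {N, Q, R, U, V} ∪ {D, H, L, P, Q, R, S, T, V, W} = {D, H, L, N, P, Q, R, S, T, U, V, W}.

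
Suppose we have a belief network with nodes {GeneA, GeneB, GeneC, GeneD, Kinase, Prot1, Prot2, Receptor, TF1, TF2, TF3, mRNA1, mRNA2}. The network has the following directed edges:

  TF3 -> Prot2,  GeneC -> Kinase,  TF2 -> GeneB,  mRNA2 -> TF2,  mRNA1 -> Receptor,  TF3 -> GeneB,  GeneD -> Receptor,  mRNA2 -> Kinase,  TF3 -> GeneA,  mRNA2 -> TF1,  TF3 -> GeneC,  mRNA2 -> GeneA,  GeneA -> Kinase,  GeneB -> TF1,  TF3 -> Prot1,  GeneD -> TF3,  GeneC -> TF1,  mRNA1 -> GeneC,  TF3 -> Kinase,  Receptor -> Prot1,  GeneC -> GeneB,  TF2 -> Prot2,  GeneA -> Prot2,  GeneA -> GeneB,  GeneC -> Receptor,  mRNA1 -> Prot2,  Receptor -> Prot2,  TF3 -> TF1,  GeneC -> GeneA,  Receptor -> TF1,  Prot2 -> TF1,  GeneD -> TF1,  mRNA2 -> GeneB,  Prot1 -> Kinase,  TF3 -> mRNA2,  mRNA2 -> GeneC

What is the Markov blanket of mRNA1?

{GeneA, GeneC, GeneD, Prot2, Receptor, TF2, TF3, mRNA2}

The Markov blanket of a node is its parents, its children, and the other parents of its children.
Children of mRNA1: GeneC, Prot2, Receptor.
Pa(mRNA1) = {}.
Parents of each child, excluding mRNA1:
  parents(GeneC) \ {mRNA1} = {TF3, mRNA2}.
  parents(Receptor) \ {mRNA1} = {GeneC, GeneD}.
  parents(Prot2) \ {mRNA1} = {GeneA, Receptor, TF2, TF3}.
MB(mRNA1) = {GeneA, GeneC, GeneD, Prot2, Receptor, TF2, TF3, mRNA2}.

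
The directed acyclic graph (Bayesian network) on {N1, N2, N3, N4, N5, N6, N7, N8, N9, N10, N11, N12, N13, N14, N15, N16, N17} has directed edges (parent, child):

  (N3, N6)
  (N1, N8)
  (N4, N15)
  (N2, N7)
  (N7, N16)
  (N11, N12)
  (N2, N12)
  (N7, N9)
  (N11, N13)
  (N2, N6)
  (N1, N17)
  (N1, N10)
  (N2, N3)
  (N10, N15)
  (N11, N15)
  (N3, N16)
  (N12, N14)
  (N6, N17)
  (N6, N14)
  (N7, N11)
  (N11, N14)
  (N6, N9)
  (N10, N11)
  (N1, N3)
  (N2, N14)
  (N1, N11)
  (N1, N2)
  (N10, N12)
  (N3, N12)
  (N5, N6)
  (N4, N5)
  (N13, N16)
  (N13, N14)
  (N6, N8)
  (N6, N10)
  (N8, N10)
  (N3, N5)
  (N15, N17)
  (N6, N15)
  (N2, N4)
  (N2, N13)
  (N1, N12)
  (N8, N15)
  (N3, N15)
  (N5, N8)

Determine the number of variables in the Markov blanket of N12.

8

Recall MB(v) = parents ∪ children ∪ spouses, where spouses are the other parents of v's children.
N12's parents: N1, N2, N3, N10, N11.
N12 has child N14.
Co-parents of N12 (other parents of its children):
  N14's other parents are N2, N6, N11, N13.
MB(N12) = {N1, N2, N3, N6, N10, N11, N13, N14}, which has 8 nodes.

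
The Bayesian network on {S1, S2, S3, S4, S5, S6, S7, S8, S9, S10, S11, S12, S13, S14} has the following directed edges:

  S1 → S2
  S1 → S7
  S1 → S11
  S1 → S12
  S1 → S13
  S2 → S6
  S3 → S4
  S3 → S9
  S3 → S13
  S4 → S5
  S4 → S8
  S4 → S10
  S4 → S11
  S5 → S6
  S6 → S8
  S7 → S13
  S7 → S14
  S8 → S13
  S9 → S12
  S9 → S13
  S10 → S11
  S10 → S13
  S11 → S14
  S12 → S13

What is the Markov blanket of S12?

The Markov blanket of a node is its parents, its children, and the other parents of its children.
S12 has child S13.
S12 has parents S1, S9.
Parents of each child, excluding S12:
  S13 also has parents S1, S3, S7, S8, S9, S10.
MB(S12) = {S1, S3, S7, S8, S9, S10, S13}.

{S1, S3, S7, S8, S9, S10, S13}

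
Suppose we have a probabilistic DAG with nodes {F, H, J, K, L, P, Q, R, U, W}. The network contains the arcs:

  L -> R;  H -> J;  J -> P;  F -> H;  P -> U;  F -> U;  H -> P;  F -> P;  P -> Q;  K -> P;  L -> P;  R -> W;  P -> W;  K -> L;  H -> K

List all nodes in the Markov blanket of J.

A node's Markov blanket = Pa ∪ Ch ∪ (parents of Ch other than the node itself).
Pa(J) = {H}.
J has child P.
Other parents of J's children:
  P: F, H, K, L
MB(J) = {F, H, K, L, P}.

{F, H, K, L, P}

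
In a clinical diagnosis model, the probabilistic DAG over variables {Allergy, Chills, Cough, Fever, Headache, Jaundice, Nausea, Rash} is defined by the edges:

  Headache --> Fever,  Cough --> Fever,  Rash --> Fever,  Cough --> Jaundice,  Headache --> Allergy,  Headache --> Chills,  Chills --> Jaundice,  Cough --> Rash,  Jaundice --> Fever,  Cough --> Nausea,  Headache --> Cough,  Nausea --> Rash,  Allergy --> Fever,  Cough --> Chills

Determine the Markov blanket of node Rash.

{Allergy, Cough, Fever, Headache, Jaundice, Nausea}

A node's Markov blanket = Pa ∪ Ch ∪ (parents of Ch other than the node itself).
Pa(Rash) = {Cough, Nausea}.
Rash's children: Fever.
Other parents of Rash's children:
  Fever's other parents are Allergy, Cough, Headache, Jaundice.
Union: {Cough, Nausea} ∪ {Fever} ∪ {Allergy, Cough, Headache, Jaundice} = {Allergy, Cough, Fever, Headache, Jaundice, Nausea}.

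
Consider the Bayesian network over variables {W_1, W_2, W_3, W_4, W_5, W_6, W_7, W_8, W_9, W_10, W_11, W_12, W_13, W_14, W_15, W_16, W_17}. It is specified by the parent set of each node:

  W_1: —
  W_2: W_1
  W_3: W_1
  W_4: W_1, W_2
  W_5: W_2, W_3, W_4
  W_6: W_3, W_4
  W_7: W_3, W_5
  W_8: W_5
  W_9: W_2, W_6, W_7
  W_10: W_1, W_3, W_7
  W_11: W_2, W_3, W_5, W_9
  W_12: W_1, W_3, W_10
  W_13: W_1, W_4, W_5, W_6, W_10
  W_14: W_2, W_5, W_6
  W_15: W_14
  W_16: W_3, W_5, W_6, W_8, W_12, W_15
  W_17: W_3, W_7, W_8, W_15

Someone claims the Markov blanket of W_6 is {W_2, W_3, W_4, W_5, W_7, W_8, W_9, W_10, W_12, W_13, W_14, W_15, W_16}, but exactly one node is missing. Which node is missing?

W_1

Recall MB(v) = parents ∪ children ∪ spouses, where spouses are the other parents of v's children.
Parents of W_6: W_3, W_4.
W_6 has children W_9, W_13, W_14, W_16.
Co-parents of W_6 (other parents of its children):
  W_9: W_2, W_7
  W_13: W_1, W_4, W_5, W_10
  W_14: W_2, W_5
  W_16: W_3, W_5, W_8, W_12, W_15
MB(W_6) = {W_1, W_2, W_3, W_4, W_5, W_7, W_8, W_9, W_10, W_12, W_13, W_14, W_15, W_16}.
Comparing with the claimed set, W_1 is missing.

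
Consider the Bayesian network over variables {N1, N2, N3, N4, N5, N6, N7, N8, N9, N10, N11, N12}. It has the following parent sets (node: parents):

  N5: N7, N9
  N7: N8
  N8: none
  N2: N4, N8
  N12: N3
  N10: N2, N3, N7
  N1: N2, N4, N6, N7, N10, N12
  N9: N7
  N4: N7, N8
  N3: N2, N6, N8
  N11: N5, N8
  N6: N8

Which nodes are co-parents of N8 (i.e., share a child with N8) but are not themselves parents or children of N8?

Children of N8: N2, N3, N4, N6, N7, N11.
  N7: no additional parents.
  parents(N4) \ {N8} = {N7}.
  N6: no additional parents.
  N2's other parent is N4.
  N3's other parents are N2, N6.
  N11's other parent is N5.
Excluding nodes already adjacent to N8 (N2, N3, N4, N6, N7, N11), the co-parent-only contribution is {N5}.

{N5}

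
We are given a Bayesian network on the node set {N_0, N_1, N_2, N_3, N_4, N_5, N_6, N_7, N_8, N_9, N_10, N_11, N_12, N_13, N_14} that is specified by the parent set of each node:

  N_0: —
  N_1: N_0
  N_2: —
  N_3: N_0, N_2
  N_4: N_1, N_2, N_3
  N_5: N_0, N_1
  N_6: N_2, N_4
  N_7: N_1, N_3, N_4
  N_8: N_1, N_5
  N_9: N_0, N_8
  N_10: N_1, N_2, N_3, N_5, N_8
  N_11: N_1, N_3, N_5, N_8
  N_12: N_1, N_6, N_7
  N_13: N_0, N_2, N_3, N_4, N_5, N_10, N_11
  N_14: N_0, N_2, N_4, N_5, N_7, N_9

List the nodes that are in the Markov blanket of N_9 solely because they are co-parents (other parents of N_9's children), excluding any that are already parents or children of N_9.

{N_2, N_4, N_5, N_7}

Children of N_9: N_14.
  N_14 also has parents N_0, N_2, N_4, N_5, N_7.
Excluding nodes already adjacent to N_9 (N_0, N_8, N_14), the co-parent-only contribution is {N_2, N_4, N_5, N_7}.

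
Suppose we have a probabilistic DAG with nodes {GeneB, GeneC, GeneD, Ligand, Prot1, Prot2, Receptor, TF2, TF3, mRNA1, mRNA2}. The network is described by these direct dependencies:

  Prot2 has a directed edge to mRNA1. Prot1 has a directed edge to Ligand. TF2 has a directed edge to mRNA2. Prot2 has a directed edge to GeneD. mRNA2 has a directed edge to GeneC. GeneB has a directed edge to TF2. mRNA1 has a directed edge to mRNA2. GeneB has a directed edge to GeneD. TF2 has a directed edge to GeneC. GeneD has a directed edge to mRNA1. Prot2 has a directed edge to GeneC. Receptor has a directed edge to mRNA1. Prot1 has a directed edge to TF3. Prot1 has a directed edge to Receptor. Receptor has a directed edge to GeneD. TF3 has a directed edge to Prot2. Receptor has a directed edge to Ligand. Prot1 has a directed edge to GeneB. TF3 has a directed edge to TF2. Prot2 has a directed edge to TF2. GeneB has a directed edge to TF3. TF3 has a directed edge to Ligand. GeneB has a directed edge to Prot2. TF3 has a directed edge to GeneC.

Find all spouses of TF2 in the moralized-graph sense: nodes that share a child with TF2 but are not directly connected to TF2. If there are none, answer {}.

Children of TF2: GeneC, mRNA2.
  parents(mRNA2) \ {TF2} = {mRNA1}.
  GeneC also has parents Prot2, TF3, mRNA2.
Excluding nodes already adjacent to TF2 (GeneB, GeneC, Prot2, TF3, mRNA2), the co-parent-only contribution is {mRNA1}.

{mRNA1}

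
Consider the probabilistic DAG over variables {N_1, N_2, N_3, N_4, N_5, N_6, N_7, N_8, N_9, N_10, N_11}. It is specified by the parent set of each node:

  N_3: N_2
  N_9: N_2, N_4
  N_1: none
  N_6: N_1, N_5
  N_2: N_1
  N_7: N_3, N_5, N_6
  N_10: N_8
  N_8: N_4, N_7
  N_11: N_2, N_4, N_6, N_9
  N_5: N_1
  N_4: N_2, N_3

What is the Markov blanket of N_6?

Recall MB(v) = parents ∪ children ∪ spouses, where spouses are the other parents of v's children.
Pa(N_6) = {N_1, N_5}.
Children of N_6: N_7, N_11.
For each child, the remaining parents (spouses of N_6):
  parents(N_7) \ {N_6} = {N_3, N_5}.
  N_11's other parents are N_2, N_4, N_9.
MB(N_6) = {N_1, N_2, N_3, N_4, N_5, N_7, N_9, N_11}.

{N_1, N_2, N_3, N_4, N_5, N_7, N_9, N_11}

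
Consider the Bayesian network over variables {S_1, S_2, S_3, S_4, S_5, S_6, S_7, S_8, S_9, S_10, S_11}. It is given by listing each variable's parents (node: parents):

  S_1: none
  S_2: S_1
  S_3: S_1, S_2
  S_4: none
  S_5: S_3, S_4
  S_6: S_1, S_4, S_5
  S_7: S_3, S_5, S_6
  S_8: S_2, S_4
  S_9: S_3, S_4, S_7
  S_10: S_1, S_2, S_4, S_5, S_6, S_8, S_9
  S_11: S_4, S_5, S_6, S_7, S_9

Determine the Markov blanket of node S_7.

S_7 has parents S_3, S_5, S_6.
Ch(S_7) = {S_9, S_11}.
Parents of each child, excluding S_7:
  S_9's other parents are S_3, S_4.
  S_11 also has parents S_4, S_5, S_6, S_9.
So the Markov blanket of S_7 is {S_3, S_4, S_5, S_6, S_9, S_11}.

{S_3, S_4, S_5, S_6, S_9, S_11}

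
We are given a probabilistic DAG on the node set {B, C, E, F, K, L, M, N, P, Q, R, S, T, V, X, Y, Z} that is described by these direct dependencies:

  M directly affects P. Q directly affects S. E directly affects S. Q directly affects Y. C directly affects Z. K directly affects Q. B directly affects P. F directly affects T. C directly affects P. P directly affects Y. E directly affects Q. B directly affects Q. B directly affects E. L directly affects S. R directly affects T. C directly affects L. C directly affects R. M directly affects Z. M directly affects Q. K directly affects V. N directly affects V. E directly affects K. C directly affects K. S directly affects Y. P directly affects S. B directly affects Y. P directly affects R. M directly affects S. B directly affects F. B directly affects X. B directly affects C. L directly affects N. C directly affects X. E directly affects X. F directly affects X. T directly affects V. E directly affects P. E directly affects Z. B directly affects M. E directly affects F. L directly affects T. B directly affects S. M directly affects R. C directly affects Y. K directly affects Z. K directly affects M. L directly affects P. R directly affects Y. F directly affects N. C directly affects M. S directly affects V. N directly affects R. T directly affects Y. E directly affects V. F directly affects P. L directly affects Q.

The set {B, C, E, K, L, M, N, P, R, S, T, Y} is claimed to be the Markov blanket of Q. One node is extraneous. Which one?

N

The Markov blanket of a node is its parents, its children, and the other parents of its children.
Q has children S, Y.
Q's parents: B, E, K, L, M.
For each child, the remaining parents (spouses of Q):
  S also has parents B, E, L, M, P.
  Y also has parents B, C, P, R, S, T.
MB(Q) = {B, C, E, K, L, M, P, R, S, T, Y}.
N is neither a parent, child, nor co-parent of Q, so it does not belong.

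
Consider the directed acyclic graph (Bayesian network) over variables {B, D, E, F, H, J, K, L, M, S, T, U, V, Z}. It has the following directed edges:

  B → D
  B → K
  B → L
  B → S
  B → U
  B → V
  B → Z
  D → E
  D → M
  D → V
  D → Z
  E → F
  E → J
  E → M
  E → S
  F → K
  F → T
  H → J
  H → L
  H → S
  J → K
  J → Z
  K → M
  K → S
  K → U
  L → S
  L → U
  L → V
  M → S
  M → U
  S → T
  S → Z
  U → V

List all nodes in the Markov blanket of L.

Pa(L) = {B, H}.
L's children: S, U, V.
For each child, the remaining parents (spouses of L):
  S: B, E, H, K, M
  U: B, K, M
  V: B, D, U
MB(L) = {B, D, E, H, K, M, S, U, V}.

{B, D, E, H, K, M, S, U, V}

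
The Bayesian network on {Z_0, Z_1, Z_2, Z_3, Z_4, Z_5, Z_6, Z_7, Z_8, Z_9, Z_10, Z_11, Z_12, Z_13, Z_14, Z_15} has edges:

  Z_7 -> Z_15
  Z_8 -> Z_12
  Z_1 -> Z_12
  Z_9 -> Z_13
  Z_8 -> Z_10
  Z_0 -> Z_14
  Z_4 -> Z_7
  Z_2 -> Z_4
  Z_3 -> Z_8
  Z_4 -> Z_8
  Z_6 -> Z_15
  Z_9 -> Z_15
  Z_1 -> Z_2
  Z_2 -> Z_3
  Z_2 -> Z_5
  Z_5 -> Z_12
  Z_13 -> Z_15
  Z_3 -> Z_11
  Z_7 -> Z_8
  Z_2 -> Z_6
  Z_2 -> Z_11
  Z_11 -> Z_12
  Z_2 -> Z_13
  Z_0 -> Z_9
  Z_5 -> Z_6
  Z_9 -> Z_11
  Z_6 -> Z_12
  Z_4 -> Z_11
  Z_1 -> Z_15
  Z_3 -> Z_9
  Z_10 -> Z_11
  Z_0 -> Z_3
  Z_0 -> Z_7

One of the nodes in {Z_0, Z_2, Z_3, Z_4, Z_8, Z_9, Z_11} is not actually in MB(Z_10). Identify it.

The Markov blanket of a node is its parents, its children, and the other parents of its children.
Z_10 has parent Z_8.
Z_10's children: Z_11.
Co-parents of Z_10 (other parents of its children):
  Z_11's other parents are Z_2, Z_3, Z_4, Z_9.
MB(Z_10) = {Z_2, Z_3, Z_4, Z_8, Z_9, Z_11}.
Z_0 is neither a parent, child, nor co-parent of Z_10, so it does not belong.

Z_0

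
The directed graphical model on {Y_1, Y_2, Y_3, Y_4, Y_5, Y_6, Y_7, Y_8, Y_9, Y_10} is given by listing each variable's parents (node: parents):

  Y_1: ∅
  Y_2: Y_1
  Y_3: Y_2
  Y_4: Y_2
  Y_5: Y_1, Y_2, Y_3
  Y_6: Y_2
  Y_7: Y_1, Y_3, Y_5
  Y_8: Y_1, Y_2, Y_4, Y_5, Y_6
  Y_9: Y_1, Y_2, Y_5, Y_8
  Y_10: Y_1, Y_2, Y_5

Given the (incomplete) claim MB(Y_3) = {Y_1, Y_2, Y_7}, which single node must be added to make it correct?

Y_5

The Markov blanket of a node is its parents, its children, and the other parents of its children.
Parents of Y_3: Y_2.
Ch(Y_3) = {Y_5, Y_7}.
For each child, the remaining parents (spouses of Y_3):
  Y_5: Y_1, Y_2
  Y_7: Y_1, Y_5
MB(Y_3) = {Y_1, Y_2, Y_5, Y_7}.
Comparing with the claimed set, Y_5 is missing.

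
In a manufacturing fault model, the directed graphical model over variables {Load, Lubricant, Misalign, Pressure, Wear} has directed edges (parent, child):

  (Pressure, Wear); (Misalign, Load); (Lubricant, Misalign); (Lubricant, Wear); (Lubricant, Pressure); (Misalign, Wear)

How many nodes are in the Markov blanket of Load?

Load's children: none.
Load has parent Misalign.
With no children, Load has no spouses; the co-parent set is empty.
MB(Load) = {Misalign}, which has 1 node.

1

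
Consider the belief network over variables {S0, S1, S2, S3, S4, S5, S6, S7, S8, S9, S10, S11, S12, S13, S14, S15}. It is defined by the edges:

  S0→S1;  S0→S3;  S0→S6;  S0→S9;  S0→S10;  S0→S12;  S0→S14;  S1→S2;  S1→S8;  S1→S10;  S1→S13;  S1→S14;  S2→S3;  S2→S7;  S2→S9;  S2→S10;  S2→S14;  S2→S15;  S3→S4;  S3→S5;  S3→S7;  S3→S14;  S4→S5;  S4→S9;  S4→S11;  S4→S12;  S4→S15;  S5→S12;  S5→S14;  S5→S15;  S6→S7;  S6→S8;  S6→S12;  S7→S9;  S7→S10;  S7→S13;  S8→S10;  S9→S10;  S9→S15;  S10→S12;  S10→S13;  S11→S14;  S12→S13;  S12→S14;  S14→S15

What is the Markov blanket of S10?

The Markov blanket of a node is its parents, its children, and the other parents of its children.
Pa(S10) = {S0, S1, S2, S7, S8, S9}.
S10 has children S12, S13.
Parents of each child, excluding S10:
  parents(S12) \ {S10} = {S0, S4, S5, S6}.
  S13's other parents are S1, S7, S12.
So the Markov blanket of S10 is {S0, S1, S2, S4, S5, S6, S7, S8, S9, S12, S13}.

{S0, S1, S2, S4, S5, S6, S7, S8, S9, S12, S13}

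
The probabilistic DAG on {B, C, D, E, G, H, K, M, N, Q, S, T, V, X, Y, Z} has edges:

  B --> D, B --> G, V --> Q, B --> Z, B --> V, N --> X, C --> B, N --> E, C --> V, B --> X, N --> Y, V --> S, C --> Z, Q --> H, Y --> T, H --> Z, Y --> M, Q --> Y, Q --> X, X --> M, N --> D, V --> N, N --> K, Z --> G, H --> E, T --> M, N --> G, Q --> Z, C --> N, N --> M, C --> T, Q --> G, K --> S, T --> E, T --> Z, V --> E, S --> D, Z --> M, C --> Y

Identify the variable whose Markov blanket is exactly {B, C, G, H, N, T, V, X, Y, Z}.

Q

The target node must have every member of {B, C, G, H, N, T, V, X, Y, Z} as a parent, child, or co-parent, and no others.
Parents of Q: V; children: G, H, X, Y, Z; co-parents: B, C, H, N, T, Z.
These exactly cover the given set, so the node is Q.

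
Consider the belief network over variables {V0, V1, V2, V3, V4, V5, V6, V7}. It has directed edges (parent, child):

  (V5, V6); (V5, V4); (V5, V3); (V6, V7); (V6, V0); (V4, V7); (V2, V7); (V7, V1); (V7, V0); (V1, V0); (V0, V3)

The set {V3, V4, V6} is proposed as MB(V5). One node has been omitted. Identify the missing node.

V0

A node's Markov blanket = Pa ∪ Ch ∪ (parents of Ch other than the node itself).
Parents of V5: none.
V5 has children V3, V4, V6.
For each child, the remaining parents (spouses of V5):
  V6: no additional parents.
  V4: no additional parents.
  parents(V3) \ {V5} = {V0}.
MB(V5) = {V0, V3, V4, V6}.
Comparing with the claimed set, V0 is missing.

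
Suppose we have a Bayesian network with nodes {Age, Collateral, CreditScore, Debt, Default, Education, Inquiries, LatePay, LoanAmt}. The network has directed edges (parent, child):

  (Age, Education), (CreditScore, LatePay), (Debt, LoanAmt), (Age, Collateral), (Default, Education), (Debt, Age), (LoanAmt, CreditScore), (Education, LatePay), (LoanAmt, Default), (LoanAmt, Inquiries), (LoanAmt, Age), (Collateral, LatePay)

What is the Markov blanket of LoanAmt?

{Age, CreditScore, Debt, Default, Inquiries}

A node's Markov blanket = Pa ∪ Ch ∪ (parents of Ch other than the node itself).
Children of LoanAmt: Age, CreditScore, Default, Inquiries.
Pa(LoanAmt) = {Debt}.
For each child, the remaining parents (spouses of LoanAmt):
  Age also has parent Debt.
  Default has no other parent.
  CreditScore has no other parent.
  Inquiries: no additional parents.
So the Markov blanket of LoanAmt is {Age, CreditScore, Debt, Default, Inquiries}.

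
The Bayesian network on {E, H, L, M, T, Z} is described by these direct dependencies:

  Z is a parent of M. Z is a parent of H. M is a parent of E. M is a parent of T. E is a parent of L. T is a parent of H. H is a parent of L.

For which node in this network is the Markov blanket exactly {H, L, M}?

E

The target node must have every member of {H, L, M} as a parent, child, or co-parent, and no others.
Parents of E: M; children: L; co-parents: H.
These exactly cover the given set, so the node is E.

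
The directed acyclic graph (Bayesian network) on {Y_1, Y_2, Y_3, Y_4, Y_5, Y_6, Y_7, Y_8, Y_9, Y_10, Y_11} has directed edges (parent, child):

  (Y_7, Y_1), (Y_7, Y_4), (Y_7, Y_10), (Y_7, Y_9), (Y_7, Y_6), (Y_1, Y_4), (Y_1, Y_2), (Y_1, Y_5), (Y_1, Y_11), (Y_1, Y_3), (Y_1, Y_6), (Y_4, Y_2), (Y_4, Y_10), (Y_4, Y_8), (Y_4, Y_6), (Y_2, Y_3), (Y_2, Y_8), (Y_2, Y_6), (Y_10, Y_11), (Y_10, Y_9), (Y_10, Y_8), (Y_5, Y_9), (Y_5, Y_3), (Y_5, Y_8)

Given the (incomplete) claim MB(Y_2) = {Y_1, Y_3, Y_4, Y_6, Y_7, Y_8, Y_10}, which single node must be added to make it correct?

Y_5

Y_2's parents: Y_1, Y_4.
Ch(Y_2) = {Y_3, Y_6, Y_8}.
Parents of each child, excluding Y_2:
  Y_3 also has parents Y_1, Y_5.
  Y_8's other parents are Y_4, Y_5, Y_10.
  parents(Y_6) \ {Y_2} = {Y_1, Y_4, Y_7}.
MB(Y_2) = {Y_1, Y_3, Y_4, Y_5, Y_6, Y_7, Y_8, Y_10}.
Comparing with the claimed set, Y_5 is missing.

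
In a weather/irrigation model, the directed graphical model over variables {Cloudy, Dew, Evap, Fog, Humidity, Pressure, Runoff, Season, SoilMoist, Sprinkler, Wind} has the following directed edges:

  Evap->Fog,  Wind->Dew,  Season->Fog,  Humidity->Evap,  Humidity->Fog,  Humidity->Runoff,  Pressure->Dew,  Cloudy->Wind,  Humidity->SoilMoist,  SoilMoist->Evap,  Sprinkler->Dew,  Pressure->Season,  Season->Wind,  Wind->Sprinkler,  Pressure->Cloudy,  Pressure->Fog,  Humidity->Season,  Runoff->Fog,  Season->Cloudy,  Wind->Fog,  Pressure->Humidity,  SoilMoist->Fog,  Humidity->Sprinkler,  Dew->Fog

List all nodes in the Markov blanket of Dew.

{Evap, Fog, Humidity, Pressure, Runoff, Season, SoilMoist, Sprinkler, Wind}

By definition, MB(Dew) is built from Dew's parents, Dew's children, and the co-parents of Dew.
Dew has parents Pressure, Sprinkler, Wind.
Children of Dew: Fog.
For each child, the remaining parents (spouses of Dew):
  parents(Fog) \ {Dew} = {Evap, Humidity, Pressure, Runoff, Season, SoilMoist, Wind}.
MB(Dew) = {Evap, Fog, Humidity, Pressure, Runoff, Season, SoilMoist, Sprinkler, Wind}.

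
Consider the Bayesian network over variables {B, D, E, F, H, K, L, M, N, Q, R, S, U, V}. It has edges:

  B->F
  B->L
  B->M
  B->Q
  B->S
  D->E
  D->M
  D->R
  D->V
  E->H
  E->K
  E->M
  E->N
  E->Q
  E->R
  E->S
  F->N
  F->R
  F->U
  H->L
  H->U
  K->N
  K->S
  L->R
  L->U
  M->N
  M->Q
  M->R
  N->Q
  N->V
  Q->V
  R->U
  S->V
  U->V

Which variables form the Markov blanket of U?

{D, F, H, L, N, Q, R, S, V}

Pa(U) = {F, H, L, R}.
U's children: V.
For each child, the remaining parents (spouses of U):
  V also has parents D, N, Q, S.
So the Markov blanket of U is {D, F, H, L, N, Q, R, S, V}.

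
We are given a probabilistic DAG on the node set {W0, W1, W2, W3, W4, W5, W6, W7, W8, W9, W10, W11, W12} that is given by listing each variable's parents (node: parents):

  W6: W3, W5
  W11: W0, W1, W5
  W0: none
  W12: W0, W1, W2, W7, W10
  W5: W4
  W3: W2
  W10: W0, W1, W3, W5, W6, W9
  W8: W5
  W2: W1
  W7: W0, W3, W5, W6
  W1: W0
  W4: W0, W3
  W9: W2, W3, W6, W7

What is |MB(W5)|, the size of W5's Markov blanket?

10

The Markov blanket of a node is its parents, its children, and the other parents of its children.
Children of W5: W6, W7, W8, W10, W11.
W5 has parent W4.
Parents of each child, excluding W5:
  W6's other parent is W3.
  W7 also has parents W0, W3, W6.
  W8 has no other parent.
  W10's other parents are W0, W1, W3, W6, W9.
  parents(W11) \ {W5} = {W0, W1}.
MB(W5) = {W0, W1, W3, W4, W6, W7, W8, W9, W10, W11}, which has 10 nodes.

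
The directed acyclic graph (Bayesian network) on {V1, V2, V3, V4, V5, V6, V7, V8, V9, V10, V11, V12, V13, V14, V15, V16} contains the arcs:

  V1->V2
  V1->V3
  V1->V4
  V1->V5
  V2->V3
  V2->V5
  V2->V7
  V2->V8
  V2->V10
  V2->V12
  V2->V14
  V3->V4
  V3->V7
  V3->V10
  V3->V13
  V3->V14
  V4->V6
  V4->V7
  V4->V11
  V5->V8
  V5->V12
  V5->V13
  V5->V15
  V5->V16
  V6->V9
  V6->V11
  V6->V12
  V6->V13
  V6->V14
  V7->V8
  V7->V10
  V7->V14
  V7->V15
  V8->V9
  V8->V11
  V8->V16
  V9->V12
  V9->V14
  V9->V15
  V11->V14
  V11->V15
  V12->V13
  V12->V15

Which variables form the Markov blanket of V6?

{V2, V3, V4, V5, V7, V8, V9, V11, V12, V13, V14}

V6 has children V9, V11, V12, V13, V14.
Pa(V6) = {V4}.
Other parents of V6's children:
  V9 also has parent V8.
  V11 also has parents V4, V8.
  V12 also has parents V2, V5, V9.
  V13's other parents are V3, V5, V12.
  parents(V14) \ {V6} = {V2, V3, V7, V9, V11}.
Union: {V4} ∪ {V9, V11, V12, V13, V14} ∪ {V2, V3, V4, V5, V7, V8, V9, V11, V12} = {V2, V3, V4, V5, V7, V8, V9, V11, V12, V13, V14}.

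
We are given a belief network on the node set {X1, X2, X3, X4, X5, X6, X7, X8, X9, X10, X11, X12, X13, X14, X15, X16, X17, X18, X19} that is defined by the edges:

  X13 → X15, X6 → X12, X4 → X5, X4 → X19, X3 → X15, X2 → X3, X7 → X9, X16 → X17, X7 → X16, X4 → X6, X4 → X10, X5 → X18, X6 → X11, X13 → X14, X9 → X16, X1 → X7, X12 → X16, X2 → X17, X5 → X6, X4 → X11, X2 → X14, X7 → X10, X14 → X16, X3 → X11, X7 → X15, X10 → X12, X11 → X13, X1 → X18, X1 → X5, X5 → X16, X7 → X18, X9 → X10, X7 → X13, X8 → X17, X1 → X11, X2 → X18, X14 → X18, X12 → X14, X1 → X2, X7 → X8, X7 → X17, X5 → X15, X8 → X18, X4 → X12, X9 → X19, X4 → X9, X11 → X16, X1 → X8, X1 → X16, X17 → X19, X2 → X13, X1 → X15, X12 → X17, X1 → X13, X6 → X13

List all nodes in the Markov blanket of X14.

{X1, X2, X5, X7, X8, X9, X11, X12, X13, X16, X18}

Recall MB(v) = parents ∪ children ∪ spouses, where spouses are the other parents of v's children.
X14 has parents X2, X12, X13.
Children of X14: X16, X18.
Co-parents of X14 (other parents of its children):
  X16 also has parents X1, X5, X7, X9, X11, X12.
  X18 also has parents X1, X2, X5, X7, X8.
So the Markov blanket of X14 is {X1, X2, X5, X7, X8, X9, X11, X12, X13, X16, X18}.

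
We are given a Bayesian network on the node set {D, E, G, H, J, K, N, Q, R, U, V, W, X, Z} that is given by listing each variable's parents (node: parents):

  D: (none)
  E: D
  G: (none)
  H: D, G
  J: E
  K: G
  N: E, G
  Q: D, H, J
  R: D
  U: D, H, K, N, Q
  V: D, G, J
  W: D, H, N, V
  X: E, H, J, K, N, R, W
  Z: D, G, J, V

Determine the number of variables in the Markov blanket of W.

9

Children of W: X.
W's parents: D, H, N, V.
Parents of each child, excluding W:
  X also has parents E, H, J, K, N, R.
MB(W) = {D, E, H, J, K, N, R, V, X}, which has 9 nodes.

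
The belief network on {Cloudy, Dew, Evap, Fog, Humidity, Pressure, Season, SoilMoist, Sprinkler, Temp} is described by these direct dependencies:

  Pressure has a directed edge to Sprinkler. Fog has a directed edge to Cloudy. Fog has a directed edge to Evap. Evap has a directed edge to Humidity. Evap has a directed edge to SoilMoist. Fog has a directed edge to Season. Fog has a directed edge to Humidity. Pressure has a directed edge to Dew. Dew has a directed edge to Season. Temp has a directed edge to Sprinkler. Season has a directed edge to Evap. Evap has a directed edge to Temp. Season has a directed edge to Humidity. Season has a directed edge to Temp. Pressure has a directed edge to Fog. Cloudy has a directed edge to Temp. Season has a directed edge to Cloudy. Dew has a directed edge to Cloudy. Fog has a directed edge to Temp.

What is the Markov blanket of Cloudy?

Cloudy's parents: Dew, Fog, Season.
Cloudy's children: Temp.
Parents of each child, excluding Cloudy:
  Temp: Evap, Fog, Season
Union: {Dew, Fog, Season} ∪ {Temp} ∪ {Evap, Fog, Season} = {Dew, Evap, Fog, Season, Temp}.

{Dew, Evap, Fog, Season, Temp}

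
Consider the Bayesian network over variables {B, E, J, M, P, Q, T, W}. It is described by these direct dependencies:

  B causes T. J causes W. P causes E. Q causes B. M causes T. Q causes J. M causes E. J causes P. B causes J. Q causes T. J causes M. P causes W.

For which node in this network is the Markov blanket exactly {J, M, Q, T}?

The target node must have every member of {J, M, Q, T} as a parent, child, or co-parent, and no others.
Parents of B: Q; children: J, T; co-parents: M, Q.
These exactly cover the given set, so the node is B.

B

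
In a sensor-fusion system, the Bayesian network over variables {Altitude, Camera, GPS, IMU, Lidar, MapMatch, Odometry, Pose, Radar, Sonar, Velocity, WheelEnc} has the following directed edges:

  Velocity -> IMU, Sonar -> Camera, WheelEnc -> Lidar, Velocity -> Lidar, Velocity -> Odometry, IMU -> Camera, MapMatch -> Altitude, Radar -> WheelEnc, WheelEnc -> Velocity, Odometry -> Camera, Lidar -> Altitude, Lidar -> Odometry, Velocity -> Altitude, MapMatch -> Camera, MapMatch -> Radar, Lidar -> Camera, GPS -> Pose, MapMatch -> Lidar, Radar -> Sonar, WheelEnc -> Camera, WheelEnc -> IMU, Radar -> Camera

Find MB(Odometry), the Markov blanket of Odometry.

The Markov blanket of a node is its parents, its children, and the other parents of its children.
Ch(Odometry) = {Camera}.
Parents of Odometry: Lidar, Velocity.
For each child, the remaining parents (spouses of Odometry):
  Camera: IMU, Lidar, MapMatch, Radar, Sonar, WheelEnc
So the Markov blanket of Odometry is {Camera, IMU, Lidar, MapMatch, Radar, Sonar, Velocity, WheelEnc}.

{Camera, IMU, Lidar, MapMatch, Radar, Sonar, Velocity, WheelEnc}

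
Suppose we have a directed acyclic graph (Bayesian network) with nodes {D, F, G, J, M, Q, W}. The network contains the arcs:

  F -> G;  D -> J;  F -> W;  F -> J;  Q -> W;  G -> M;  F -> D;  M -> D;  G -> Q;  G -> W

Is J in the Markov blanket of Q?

No

Q's parents: G.
Children of Q: W.
Co-parents of Q (other parents of its children):
  W's other parents are F, G.
MB(Q) = {F, G, W}; J is not in this set.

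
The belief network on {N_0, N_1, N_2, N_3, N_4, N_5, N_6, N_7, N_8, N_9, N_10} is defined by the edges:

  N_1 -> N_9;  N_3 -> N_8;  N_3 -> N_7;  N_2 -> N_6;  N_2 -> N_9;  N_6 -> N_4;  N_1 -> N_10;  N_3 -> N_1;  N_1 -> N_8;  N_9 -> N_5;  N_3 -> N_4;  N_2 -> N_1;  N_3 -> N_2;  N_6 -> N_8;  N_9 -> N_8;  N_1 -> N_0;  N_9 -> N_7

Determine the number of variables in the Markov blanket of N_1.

7

N_1's parents: N_2, N_3.
Ch(N_1) = {N_0, N_8, N_9, N_10}.
Co-parents of N_1 (other parents of its children):
  N_9's other parent is N_2.
  N_10 has no other parent.
  N_8's other parents are N_3, N_6, N_9.
  N_0: no additional parents.
MB(N_1) = {N_0, N_2, N_3, N_6, N_8, N_9, N_10}, which has 7 nodes.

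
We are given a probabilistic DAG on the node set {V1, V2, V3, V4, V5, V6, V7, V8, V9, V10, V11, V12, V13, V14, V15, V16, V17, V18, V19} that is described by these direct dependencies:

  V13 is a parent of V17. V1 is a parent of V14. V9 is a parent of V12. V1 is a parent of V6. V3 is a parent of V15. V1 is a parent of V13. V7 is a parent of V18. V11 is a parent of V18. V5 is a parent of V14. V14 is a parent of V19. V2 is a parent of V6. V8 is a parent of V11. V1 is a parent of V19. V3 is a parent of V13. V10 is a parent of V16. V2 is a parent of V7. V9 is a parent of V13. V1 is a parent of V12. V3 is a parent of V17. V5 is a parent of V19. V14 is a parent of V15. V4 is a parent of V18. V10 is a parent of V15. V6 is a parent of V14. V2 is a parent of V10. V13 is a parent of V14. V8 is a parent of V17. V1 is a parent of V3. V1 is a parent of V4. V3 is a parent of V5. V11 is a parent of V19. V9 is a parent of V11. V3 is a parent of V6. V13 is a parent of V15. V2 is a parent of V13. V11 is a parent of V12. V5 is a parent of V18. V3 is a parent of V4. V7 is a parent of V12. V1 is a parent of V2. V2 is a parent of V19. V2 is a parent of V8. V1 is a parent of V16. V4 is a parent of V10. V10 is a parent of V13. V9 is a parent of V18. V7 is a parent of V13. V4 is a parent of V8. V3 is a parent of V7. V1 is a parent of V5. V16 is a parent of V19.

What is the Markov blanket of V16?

{V1, V2, V5, V10, V11, V14, V19}

By definition, MB(V16) is built from V16's parents, V16's children, and the co-parents of V16.
V16 has child V19.
V16 has parents V1, V10.
Parents of each child, excluding V16:
  parents(V19) \ {V16} = {V1, V2, V5, V11, V14}.
Union: {V1, V10} ∪ {V19} ∪ {V1, V2, V5, V11, V14} = {V1, V2, V5, V10, V11, V14, V19}.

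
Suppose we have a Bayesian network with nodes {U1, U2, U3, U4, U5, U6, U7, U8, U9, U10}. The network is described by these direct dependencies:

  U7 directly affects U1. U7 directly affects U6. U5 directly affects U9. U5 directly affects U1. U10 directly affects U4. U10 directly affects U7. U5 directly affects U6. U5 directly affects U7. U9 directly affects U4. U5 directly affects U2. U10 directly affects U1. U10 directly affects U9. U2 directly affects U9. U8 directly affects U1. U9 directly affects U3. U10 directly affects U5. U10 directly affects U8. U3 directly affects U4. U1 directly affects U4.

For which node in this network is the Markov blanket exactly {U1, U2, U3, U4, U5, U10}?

U9

The target node must have every member of {U1, U2, U3, U4, U5, U10} as a parent, child, or co-parent, and no others.
Parents of U9: U2, U5, U10; children: U3, U4; co-parents: U1, U3, U10.
These exactly cover the given set, so the node is U9.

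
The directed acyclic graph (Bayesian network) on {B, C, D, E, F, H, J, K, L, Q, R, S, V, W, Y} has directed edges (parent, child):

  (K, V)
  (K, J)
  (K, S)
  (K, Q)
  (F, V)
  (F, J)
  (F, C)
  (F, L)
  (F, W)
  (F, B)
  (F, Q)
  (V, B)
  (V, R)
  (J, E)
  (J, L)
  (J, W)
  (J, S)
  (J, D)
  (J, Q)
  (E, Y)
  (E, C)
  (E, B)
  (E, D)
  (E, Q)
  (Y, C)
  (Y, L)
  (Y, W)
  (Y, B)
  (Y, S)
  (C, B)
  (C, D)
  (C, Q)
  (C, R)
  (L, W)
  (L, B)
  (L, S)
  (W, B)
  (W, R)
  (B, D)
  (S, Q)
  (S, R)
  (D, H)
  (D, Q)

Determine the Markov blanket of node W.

Recall MB(v) = parents ∪ children ∪ spouses, where spouses are the other parents of v's children.
Parents of W: F, J, L, Y.
W's children: B, R.
For each child, the remaining parents (spouses of W):
  B's other parents are C, E, F, L, V, Y.
  parents(R) \ {W} = {C, S, V}.
Taking the union gives {B, C, E, F, J, L, R, S, V, Y}.

{B, C, E, F, J, L, R, S, V, Y}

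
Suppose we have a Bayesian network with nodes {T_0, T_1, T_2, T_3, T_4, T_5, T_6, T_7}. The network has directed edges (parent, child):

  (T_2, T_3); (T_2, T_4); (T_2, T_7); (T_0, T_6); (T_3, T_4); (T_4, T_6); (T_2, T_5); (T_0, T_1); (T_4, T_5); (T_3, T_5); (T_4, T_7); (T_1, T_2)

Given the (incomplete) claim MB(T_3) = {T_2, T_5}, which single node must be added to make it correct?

T_4

By definition, MB(T_3) is built from T_3's parents, T_3's children, and the co-parents of T_3.
Pa(T_3) = {T_2}.
Children of T_3: T_4, T_5.
Co-parents of T_3 (other parents of its children):
  T_4: T_2
  T_5: T_2, T_4
MB(T_3) = {T_2, T_4, T_5}.
Comparing with the claimed set, T_4 is missing.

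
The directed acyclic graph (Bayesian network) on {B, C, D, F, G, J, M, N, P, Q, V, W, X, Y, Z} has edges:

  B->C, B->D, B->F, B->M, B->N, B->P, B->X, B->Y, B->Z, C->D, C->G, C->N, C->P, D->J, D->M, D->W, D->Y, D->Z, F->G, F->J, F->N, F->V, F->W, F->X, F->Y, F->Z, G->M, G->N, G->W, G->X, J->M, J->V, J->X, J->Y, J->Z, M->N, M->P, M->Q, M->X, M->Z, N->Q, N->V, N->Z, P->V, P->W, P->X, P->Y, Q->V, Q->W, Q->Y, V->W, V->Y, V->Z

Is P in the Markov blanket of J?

P is a co-parent of J: both are parents of V, X, Y.
So P ∈ MB(J).

Yes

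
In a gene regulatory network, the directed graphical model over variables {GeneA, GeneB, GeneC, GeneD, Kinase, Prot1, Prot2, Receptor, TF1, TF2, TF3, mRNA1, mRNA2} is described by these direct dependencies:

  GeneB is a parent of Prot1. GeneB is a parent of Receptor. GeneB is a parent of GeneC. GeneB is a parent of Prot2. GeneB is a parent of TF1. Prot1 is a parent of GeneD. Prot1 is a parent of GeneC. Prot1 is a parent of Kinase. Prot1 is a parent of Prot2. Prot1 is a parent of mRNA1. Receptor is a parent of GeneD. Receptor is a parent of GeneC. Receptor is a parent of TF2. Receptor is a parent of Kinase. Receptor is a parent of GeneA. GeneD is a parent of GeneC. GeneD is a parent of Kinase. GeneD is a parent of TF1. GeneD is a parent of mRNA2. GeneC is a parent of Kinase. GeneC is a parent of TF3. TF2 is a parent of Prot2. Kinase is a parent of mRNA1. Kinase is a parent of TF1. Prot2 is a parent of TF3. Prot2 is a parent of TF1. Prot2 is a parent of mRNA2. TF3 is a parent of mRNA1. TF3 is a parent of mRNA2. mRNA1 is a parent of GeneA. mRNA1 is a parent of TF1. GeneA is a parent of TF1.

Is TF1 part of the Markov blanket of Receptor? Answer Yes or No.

No

By definition, MB(Receptor) is built from Receptor's parents, Receptor's children, and the co-parents of Receptor.
Receptor has parent GeneB.
Ch(Receptor) = {GeneA, GeneC, GeneD, Kinase, TF2}.
Co-parents of Receptor (other parents of its children):
  GeneD: Prot1
  GeneC: GeneB, GeneD, Prot1
  TF2: —
  Kinase: GeneC, GeneD, Prot1
  GeneA: mRNA1
MB(Receptor) = {GeneA, GeneB, GeneC, GeneD, Kinase, Prot1, TF2, mRNA1}; TF1 is not in this set.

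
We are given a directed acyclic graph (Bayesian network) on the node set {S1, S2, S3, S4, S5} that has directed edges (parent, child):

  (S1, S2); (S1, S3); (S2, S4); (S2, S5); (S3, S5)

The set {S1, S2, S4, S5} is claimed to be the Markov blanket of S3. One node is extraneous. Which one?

A node's Markov blanket = Pa ∪ Ch ∪ (parents of Ch other than the node itself).
Parents of S3: S1.
S3's children: S5.
Other parents of S3's children:
  S5: S2
MB(S3) = {S1, S2, S5}.
S4 is neither a parent, child, nor co-parent of S3, so it does not belong.

S4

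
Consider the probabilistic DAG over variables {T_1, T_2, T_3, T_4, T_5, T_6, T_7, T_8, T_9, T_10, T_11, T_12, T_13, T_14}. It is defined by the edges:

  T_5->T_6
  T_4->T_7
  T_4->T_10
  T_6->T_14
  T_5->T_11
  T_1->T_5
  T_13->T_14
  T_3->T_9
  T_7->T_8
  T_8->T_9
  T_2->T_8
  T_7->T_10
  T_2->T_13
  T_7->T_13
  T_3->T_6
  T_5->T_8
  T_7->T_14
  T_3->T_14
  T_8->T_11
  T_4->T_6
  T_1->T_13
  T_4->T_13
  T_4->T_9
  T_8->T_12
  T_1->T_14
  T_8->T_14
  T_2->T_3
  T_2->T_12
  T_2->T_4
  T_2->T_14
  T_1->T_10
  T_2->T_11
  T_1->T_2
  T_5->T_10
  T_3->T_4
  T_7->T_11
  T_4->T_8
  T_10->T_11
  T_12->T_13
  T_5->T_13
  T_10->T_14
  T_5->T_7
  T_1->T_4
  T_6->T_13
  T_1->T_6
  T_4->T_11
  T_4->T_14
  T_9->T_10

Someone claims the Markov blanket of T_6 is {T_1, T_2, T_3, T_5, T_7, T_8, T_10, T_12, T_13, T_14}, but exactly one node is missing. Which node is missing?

The Markov blanket of a node is its parents, its children, and the other parents of its children.
Parents of T_6: T_1, T_3, T_4, T_5.
T_6's children: T_13, T_14.
Parents of each child, excluding T_6:
  T_13's other parents are T_1, T_2, T_4, T_5, T_7, T_12.
  parents(T_14) \ {T_6} = {T_1, T_2, T_3, T_4, T_7, T_8, T_10, T_13}.
MB(T_6) = {T_1, T_2, T_3, T_4, T_5, T_7, T_8, T_10, T_12, T_13, T_14}.
Comparing with the claimed set, T_4 is missing.

T_4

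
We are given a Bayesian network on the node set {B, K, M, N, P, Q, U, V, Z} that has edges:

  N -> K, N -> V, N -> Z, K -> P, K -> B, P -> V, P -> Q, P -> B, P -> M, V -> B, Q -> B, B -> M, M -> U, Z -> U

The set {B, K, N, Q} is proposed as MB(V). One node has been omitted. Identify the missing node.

Parents of V: N, P.
V has child B.
Co-parents of V (other parents of its children):
  parents(B) \ {V} = {K, P, Q}.
MB(V) = {B, K, N, P, Q}.
Comparing with the claimed set, P is missing.

P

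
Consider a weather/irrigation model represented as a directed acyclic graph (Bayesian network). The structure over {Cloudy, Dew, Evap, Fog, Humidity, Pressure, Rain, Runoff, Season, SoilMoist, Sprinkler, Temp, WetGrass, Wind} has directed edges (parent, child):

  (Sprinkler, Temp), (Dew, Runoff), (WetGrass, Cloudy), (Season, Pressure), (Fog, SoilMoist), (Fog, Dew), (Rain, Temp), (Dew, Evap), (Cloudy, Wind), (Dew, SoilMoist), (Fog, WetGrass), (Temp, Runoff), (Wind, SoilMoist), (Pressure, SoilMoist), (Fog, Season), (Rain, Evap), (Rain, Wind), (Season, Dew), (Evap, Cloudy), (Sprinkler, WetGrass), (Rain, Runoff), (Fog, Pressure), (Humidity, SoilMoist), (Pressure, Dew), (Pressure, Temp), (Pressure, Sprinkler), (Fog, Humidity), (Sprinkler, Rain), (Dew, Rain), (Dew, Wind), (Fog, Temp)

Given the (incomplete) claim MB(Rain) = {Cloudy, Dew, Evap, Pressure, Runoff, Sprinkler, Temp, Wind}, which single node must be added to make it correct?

A node's Markov blanket = Pa ∪ Ch ∪ (parents of Ch other than the node itself).
Rain has parents Dew, Sprinkler.
Rain's children: Evap, Runoff, Temp, Wind.
Parents of each child, excluding Rain:
  Temp's other parents are Fog, Pressure, Sprinkler.
  Evap also has parent Dew.
  parents(Wind) \ {Rain} = {Cloudy, Dew}.
  parents(Runoff) \ {Rain} = {Dew, Temp}.
MB(Rain) = {Cloudy, Dew, Evap, Fog, Pressure, Runoff, Sprinkler, Temp, Wind}.
Comparing with the claimed set, Fog is missing.

Fog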